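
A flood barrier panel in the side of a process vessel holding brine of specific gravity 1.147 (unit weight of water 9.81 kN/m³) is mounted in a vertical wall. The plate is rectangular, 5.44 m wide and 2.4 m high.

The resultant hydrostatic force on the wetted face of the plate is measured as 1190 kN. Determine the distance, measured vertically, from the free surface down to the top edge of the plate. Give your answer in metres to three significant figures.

γ = 1.147 × 9.81 = 11.25207 kN/m³.
A = 5.44 × 2.4 = 13.056 m².
From F = γ·h_c·A, the centroid depth is h_c = 1190/(11.25207 × 13.056) = 8.10036 m.
The centroid lies 2.4/2 = 1.2 m below the top edge, so the top edge sits at h_top = 8.10036 − 1.2 = 6.90036 m below the surface.

d_top ≈ 6.90 m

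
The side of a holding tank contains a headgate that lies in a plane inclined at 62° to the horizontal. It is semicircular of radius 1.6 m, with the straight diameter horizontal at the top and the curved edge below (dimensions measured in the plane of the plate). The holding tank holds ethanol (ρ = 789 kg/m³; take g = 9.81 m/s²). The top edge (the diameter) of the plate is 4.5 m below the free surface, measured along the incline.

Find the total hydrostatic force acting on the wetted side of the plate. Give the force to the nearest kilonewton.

F ≈ 142 kN

γ = ρg = 789 × 9.81 / 1000 = 7.74009 kN/m³.
Let θ = 62° be the plate's angle to the horizontal; measure y along the incline from where the plane meets the free surface. Vertical depth h = y·sinθ with sinθ = 0.882948.
The centroid of a semicircle lies 4r/(3π) = 0.679061 m from the diameter, here below the top edge, so y_c = 4.5 + 0.679061 = 5.17906 m and h_c = 5.17906 × 0.882948 = 4.57284 m.
A = πr²/2 = π × 1.6²/2 = 4.02124 m².
Resultant F = γ·h_c·A = 7.74009 × 4.57284 × 4.02124 = 142.329 kN.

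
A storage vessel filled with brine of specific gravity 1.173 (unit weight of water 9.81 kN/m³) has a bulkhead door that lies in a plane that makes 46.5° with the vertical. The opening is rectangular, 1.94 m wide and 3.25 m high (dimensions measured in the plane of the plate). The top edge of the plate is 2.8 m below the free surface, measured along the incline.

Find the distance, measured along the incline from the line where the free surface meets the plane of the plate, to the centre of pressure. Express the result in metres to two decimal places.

γ = 1.173 × 9.81 = 11.50713 kN/m³.
The plate makes 46.5° with the vertical, i.e. θ = 90° − 46.5° = 43.5° to the horizontal. Measuring y along the incline from the free-surface line, vertical depth h = y·sinθ with sinθ = 0.688355.
The centroid lies 3.25/2 = 1.625 m below the top edge, so y_c = 2.8 + 1.625 = 4.425 m and h_c = 4.425 × 0.688355 = 3.04597 m.
A = 1.94 × 3.25 = 6.305 m².
Resultant F = γ·h_c·A = 11.50713 × 3.04597 × 6.305 = 220.993 kN.
I_c = b·h³/12 = 1.94 × 3.25³/12 = 5.54971 m⁴.
Centre of pressure: y_p = y_c + I_c/(y_c·A) = 4.425 + 5.54971/(4.425 × 6.305) = 4.425 + 0.198917 = 4.62392 m along the plane.

y_p = 4.62 m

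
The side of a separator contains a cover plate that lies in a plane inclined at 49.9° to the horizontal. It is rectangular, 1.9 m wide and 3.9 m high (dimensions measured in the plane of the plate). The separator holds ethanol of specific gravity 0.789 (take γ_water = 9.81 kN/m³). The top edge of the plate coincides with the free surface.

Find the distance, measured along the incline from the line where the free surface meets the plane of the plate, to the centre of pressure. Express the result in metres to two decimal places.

γ = 0.789 × 9.81 = 7.74009 kN/m³.
Let θ = 49.9° be the plate's angle to the horizontal; measure y along the incline from where the plane meets the free surface. Vertical depth h = y·sinθ with sinθ = 0.764921.
The centroid lies 3.9/2 = 1.95 m below the top edge, so y_c = 1.95 m and h_c = 1.95 × 0.764921 = 1.4916 m.
A = 1.9 × 3.9 = 7.41 m².
Resultant F = γ·h_c·A = 7.74009 × 1.4916 × 7.41 = 85.5493 kN.
I_c = b·h³/12 = 1.9 × 3.9³/12 = 9.39217 m⁴.
Centre of pressure: y_p = y_c + I_c/(y_c·A) = 1.95 + 9.39217/(1.95 × 7.41) = 1.95 + 0.65 = 2.6 m along the plane.

y_p = 2.60 m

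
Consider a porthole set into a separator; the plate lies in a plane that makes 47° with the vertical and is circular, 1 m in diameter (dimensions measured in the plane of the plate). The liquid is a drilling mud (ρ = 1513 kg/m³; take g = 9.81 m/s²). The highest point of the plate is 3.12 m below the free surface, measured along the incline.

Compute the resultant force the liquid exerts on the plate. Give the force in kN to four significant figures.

γ = ρg = 1513 × 9.81 / 1000 = 14.84253 kN/m³.
The plate makes 47° with the vertical, i.e. θ = 90° − 47° = 43° to the horizontal. Measuring y along the incline from the free-surface line, vertical depth h = y·sinθ with sinθ = 0.681998.
The centroid is at the centre, 0.5 m below the top of the plate, so y_c = 3.12 + 0.5 = 3.62 m and h_c = 3.62 × 0.681998 = 2.46883 m.
A = π(0.5)² = 0.785398 m².
Resultant F = γ·h_c·A = 14.84253 × 2.46883 × 0.785398 = 28.7799 kN.

F ≈ 28.78 kN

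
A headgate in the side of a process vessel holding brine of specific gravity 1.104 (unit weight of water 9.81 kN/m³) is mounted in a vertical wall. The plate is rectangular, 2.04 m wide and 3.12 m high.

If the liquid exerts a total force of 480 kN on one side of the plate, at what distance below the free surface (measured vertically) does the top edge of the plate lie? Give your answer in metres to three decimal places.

d_top ≈ 5.403 m

γ = 1.104 × 9.81 = 10.83024 kN/m³.
A = 2.04 × 3.12 = 6.3648 m².
From F = γ·h_c·A, the centroid depth is h_c = 480/(10.83024 × 6.3648) = 6.96335 m.
The centroid lies 3.12/2 = 1.56 m below the top edge, so the top edge sits at h_top = 6.96335 − 1.56 = 5.40335 m below the surface.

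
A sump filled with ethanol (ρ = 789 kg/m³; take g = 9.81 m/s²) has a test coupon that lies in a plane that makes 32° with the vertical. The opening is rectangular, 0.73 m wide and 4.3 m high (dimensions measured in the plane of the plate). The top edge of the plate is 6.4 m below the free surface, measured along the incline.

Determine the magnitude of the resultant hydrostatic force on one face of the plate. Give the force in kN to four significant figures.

F ≈ 176.2 kN

γ = ρg = 789 × 9.81 / 1000 = 7.74009 kN/m³.
The plate makes 32° with the vertical, i.e. θ = 90° − 32° = 58° to the horizontal. Measuring y along the incline from the free-surface line, vertical depth h = y·sinθ with sinθ = 0.848048.
The centroid lies 4.3/2 = 2.15 m below the top edge, so y_c = 6.4 + 2.15 = 8.55 m and h_c = 8.55 × 0.848048 = 7.25081 m.
A = 0.73 × 4.3 = 3.139 m².
Resultant F = γ·h_c·A = 7.74009 × 7.25081 × 3.139 = 176.167 kN.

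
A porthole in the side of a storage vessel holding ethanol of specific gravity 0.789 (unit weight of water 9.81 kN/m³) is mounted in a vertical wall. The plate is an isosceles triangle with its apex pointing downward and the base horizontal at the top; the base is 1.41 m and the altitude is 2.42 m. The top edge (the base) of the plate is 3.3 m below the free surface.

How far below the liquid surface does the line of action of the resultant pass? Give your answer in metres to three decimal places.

γ = 0.789 × 9.81 = 7.74009 kN/m³.
With the apex down, the centroid sits h/3 = 2.42/3 = 0.806667 m below the base (the top edge), so the centroid depth is h_c = 3.3 + 0.806667 = 4.10667 m.
A = ½ × 1.41 × 2.42 = 1.7061 m².
Resultant F = γ·h_c·A = 7.74009 × 4.10667 × 1.7061 = 54.2301 kN.
I_c = b·h³/36 = 1.41 × 2.42³/36 = 0.555089 m⁴.
Centre of pressure: y_p = y_c + I_c/(y_c·A) = 4.10667 + 0.555089/(4.10667 × 1.7061) = 4.10667 + 0.0792261 = 4.1859 m along the plane.

h_p = 4.186 m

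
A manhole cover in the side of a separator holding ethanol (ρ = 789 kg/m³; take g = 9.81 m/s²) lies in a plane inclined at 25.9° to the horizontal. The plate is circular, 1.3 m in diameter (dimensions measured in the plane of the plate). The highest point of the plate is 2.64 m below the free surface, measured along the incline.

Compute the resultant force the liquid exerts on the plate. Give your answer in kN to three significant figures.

γ = ρg = 789 × 9.81 / 1000 = 7.74009 kN/m³.
Let θ = 25.9° be the plate's angle to the horizontal; measure y along the incline from where the plane meets the free surface. Vertical depth h = y·sinθ with sinθ = 0.436802.
The centroid is at the centre, 0.65 m below the top of the plate, so y_c = 2.64 + 0.65 = 3.29 m and h_c = 3.29 × 0.436802 = 1.43708 m.
A = π(0.65)² = 1.32732 m².
Resultant F = γ·h_c·A = 7.74009 × 1.43708 × 1.32732 = 14.764 kN.

F ≈ 14.8 kN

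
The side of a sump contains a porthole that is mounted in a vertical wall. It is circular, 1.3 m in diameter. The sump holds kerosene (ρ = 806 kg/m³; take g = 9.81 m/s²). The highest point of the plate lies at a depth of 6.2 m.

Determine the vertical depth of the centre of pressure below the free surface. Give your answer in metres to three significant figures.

h_p = 6.87 m

γ = ρg = 806 × 9.81 / 1000 = 7.90686 kN/m³.
The centroid is at the centre, 0.65 m below the top of the plate, so the centroid depth is h_c = 6.2 + 0.65 = 6.85 m.
A = π(0.65)² = 1.32732 m².
Resultant F = γ·h_c·A = 7.90686 × 6.85 × 1.32732 = 71.8903 kN.
I_c = πr⁴/4 = π × 0.65⁴/4 = 0.140198 m⁴.
Centre of pressure: y_p = y_c + I_c/(y_c·A) = 6.85 + 0.140198/(6.85 × 1.32732) = 6.85 + 0.0154197 = 6.86542 m along the plane.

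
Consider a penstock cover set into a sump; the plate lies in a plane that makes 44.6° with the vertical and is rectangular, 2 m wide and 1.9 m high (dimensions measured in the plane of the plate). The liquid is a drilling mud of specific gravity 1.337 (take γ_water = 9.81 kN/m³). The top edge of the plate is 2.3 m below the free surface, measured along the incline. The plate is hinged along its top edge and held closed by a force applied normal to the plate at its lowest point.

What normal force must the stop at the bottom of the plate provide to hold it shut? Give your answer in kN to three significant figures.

γ = 1.337 × 9.81 = 13.11597 kN/m³.
The plate makes 44.6° with the vertical, i.e. θ = 90° − 44.6° = 45.4° to the horizontal. Measuring y along the incline from the free-surface line, vertical depth h = y·sinθ with sinθ = 0.712026.
The centroid lies 1.9/2 = 0.95 m below the top edge, so y_c = 2.3 + 0.95 = 3.25 m and h_c = 3.25 × 0.712026 = 2.31408 m.
A = 2 × 1.9 = 3.8 m².
Resultant F = γ·h_c·A = 13.11597 × 2.31408 × 3.8 = 115.335 kN.
I_c = b·h³/12 = 2 × 1.9³/12 = 1.14317 m⁴.
Centre of pressure: y_p = y_c + I_c/(y_c·A) = 3.25 + 1.14317/(3.25 × 3.8) = 3.25 + 0.0925644 = 3.34256 m along the plane.
The resultant acts 0.95 + 0.0925644 = 1.04256 m (along the plate) below the hinge at the top edge, so the moment about the hinge is M = F × 1.04256 = 115.335 × 1.04256 = 120.244 kN·m.
A normal force at the bottom, 1.9 m from the hinge, must supply this moment: P = 120.244/1.9 = 63.2863 kN.

P ≈ 63.3 kN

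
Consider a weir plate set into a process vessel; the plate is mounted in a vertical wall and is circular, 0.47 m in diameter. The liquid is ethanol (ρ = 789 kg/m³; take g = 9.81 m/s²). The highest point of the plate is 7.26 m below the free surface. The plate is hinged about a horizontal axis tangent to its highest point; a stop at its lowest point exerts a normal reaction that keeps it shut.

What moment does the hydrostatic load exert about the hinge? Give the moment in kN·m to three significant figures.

γ = ρg = 789 × 9.81 / 1000 = 7.74009 kN/m³.
The centroid is at the centre, 0.235 m below the top of the plate, so the centroid depth is h_c = 7.26 + 0.235 = 7.495 m.
A = π(0.235)² = 0.173494 m².
Resultant F = γ·h_c·A = 7.74009 × 7.495 × 0.173494 = 10.0647 kN.
I_c = πr⁴/4 = π × 0.235⁴/4 = 0.00239531 m⁴.
Centre of pressure: y_p = y_c + I_c/(y_c·A) = 7.495 + 0.00239531/(7.495 × 0.173494) = 7.495 + 0.00184207 = 7.49684 m along the plane.
The resultant acts 0.235 + 0.00184207 = 0.236842 m (along the plate) below the hinge at the top edge, so the moment about the hinge is M = F × 0.236842 = 10.0647 × 0.236842 = 2.38374 kN·m.

M ≈ 2.38 kN·m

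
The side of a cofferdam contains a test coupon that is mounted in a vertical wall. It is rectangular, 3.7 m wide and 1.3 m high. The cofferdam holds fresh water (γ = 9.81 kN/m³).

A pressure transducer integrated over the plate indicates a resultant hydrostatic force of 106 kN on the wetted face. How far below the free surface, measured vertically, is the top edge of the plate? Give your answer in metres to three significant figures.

γ = 9.81 kN/m³.
A = 3.7 × 1.3 = 4.81 m².
From F = γ·h_c·A, the centroid depth is h_c = 106/(9.81 × 4.81) = 2.24642 m.
The centroid lies 1.3/2 = 0.65 m below the top edge, so the top edge sits at h_top = 2.24642 − 0.65 = 1.59642 m below the surface.

d_top ≈ 1.60 m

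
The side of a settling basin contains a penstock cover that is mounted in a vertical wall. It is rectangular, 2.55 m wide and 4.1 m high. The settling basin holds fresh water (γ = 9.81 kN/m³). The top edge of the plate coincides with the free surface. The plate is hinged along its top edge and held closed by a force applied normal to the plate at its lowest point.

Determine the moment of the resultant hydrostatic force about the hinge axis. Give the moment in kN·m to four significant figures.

M ≈ 574.7 kN·m

γ = 9.81 kN/m³.
The centroid lies 4.1/2 = 2.05 m below the top edge, so the centroid depth is h_c = 2.05 m.
A = 2.55 × 4.1 = 10.455 m².
Resultant F = γ·h_c·A = 9.81 × 2.05 × 10.455 = 210.255 kN.
I_c = b·h³/12 = 2.55 × 4.1³/12 = 14.6457 m⁴.
Centre of pressure: y_p = y_c + I_c/(y_c·A) = 2.05 + 14.6457/(2.05 × 10.455) = 2.05 + 0.683333 = 2.73333 m along the plane.
The resultant acts 2.05 + 0.683333 = 2.73333 m (along the plate) below the hinge at the top edge, so the moment about the hinge is M = F × 2.73333 = 210.255 × 2.73333 = 574.696 kN·m.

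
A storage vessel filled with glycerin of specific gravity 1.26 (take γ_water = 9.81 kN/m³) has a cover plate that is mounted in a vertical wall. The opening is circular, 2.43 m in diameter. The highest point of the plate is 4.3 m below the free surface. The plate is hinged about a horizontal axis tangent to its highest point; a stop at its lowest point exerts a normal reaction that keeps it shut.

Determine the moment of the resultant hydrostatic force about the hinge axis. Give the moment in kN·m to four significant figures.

M ≈ 405.3 kN·m

γ = 1.26 × 9.81 = 12.3606 kN/m³.
The centroid is at the centre, 1.215 m below the top of the plate, so the centroid depth is h_c = 4.3 + 1.215 = 5.515 m.
A = π(1.215)² = 4.6377 m².
Resultant F = γ·h_c·A = 12.3606 × 5.515 × 4.6377 = 316.146 kN.
I_c = πr⁴/4 = π × 1.215⁴/4 = 1.71157 m⁴.
Centre of pressure: y_p = y_c + I_c/(y_c·A) = 5.515 + 1.71157/(5.515 × 4.6377) = 5.515 + 0.0669185 = 5.58192 m along the plane.
The resultant acts 1.215 + 0.0669185 = 1.28192 m (along the plate) below the hinge at the top edge, so the moment about the hinge is M = F × 1.28192 = 316.146 × 1.28192 = 405.274 kN·m.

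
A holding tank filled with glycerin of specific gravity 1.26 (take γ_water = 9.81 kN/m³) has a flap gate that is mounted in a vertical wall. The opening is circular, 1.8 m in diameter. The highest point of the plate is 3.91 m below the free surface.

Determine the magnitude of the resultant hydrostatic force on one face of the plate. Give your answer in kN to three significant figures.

F ≈ 151 kN

γ = 1.26 × 9.81 = 12.3606 kN/m³.
The centroid is at the centre, 0.9 m below the top of the plate, so the centroid depth is h_c = 3.91 + 0.9 = 4.81 m.
A = π(0.9)² = 2.54469 m².
Resultant F = γ·h_c·A = 12.3606 × 4.81 × 2.54469 = 151.293 kN.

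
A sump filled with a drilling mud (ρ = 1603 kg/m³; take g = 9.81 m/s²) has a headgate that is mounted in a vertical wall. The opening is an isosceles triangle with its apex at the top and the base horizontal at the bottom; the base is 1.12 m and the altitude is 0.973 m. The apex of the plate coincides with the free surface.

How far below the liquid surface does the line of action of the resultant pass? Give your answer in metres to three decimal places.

h_p = 0.730 m

γ = ρg = 1603 × 9.81 / 1000 = 15.72543 kN/m³.
With the apex up, the centroid sits 2h/3 = 2 × 0.973/3 = 0.648667 m below the apex, so the centroid depth is h_c = 0.648667 m.
A = ½ × 1.12 × 0.973 = 0.54488 m².
Resultant F = γ·h_c·A = 15.72543 × 0.648667 × 0.54488 = 5.55809 kN.
I_c = b·h³/36 = 1.12 × 0.973³/36 = 0.0286585 m⁴.
Centre of pressure: y_p = y_c + I_c/(y_c·A) = 0.648667 + 0.0286585/(0.648667 × 0.54488) = 0.648667 + 0.0810832 = 0.72975 m along the plane.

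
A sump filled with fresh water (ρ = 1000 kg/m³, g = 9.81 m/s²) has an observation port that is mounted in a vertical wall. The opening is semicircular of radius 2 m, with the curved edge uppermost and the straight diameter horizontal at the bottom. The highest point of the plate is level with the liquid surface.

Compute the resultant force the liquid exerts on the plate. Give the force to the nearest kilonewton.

F ≈ 71 kN

γ = ρg = 1000 × 9.81 = 9810 N/m³ = 9.81 kN/m³.
The centroid lies 4r/(3π) = 0.848826 m above the diameter, so r − 4r/(3π) = 2 − 0.848826 = 1.15117 m below the topmost point, so the centroid depth is h_c = 1.15117 m.
A = πr²/2 = π × 2²/2 = 6.28319 m².
Resultant F = γ·h_c·A = 9.81 × 1.15117 × 6.28319 = 70.9559 kN.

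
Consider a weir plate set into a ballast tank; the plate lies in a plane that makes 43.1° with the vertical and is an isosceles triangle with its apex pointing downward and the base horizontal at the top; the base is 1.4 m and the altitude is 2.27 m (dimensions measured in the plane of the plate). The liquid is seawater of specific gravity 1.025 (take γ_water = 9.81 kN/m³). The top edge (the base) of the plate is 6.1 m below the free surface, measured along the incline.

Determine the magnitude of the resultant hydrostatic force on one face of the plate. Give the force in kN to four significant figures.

γ = 1.025 × 9.81 = 10.05525 kN/m³.
The plate makes 43.1° with the vertical, i.e. θ = 90° − 43.1° = 46.9° to the horizontal. Measuring y along the incline from the free-surface line, vertical depth h = y·sinθ with sinθ = 0.730162.
With the apex down, the centroid sits h/3 = 2.27/3 = 0.756667 m below the base (the top edge), so y_c = 6.1 + 0.756667 = 6.85667 m and h_c = 6.85667 × 0.730162 = 5.00648 m.
A = ½ × 1.4 × 2.27 = 1.589 m².
Resultant F = γ·h_c·A = 10.05525 × 5.00648 × 1.589 = 79.9925 kN.

F ≈ 79.99 kN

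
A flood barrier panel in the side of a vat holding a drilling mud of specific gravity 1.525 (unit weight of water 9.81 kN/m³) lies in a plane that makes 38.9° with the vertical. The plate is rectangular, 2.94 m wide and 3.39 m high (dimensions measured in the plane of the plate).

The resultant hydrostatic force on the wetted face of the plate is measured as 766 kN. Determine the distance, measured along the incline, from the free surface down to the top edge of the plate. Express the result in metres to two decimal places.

γ = 1.525 × 9.81 = 14.96025 kN/m³.
A = 2.94 × 3.39 = 9.9666 m².
From F = γ·h_c·A, the centroid depth is h_c = 766/(14.96025 × 9.9666) = 5.13739 m.
The plate makes 38.9° with the vertical, i.e. θ = 90° − 38.9° = 51.1° to the horizontal. Measuring y along the incline from the free-surface line, vertical depth h = y·sinθ with sinθ = 0.778243.
Along the incline, y_c = h_c/sinθ = 5.13739/0.778243 = 6.60127 m.
The centroid lies 3.39/2 = 1.695 m below the top edge, so the top edge sits at y_top = 6.60127 − 1.695 = 4.90627 m along the incline.

y_top ≈ 4.91 m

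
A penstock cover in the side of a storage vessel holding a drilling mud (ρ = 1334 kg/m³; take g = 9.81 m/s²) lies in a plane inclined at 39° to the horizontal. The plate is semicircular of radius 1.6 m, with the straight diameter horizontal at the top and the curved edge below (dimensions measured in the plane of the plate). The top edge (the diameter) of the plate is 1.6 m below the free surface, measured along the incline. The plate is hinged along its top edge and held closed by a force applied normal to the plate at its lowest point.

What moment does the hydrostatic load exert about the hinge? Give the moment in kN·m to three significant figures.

γ = ρg = 1334 × 9.81 / 1000 = 13.08654 kN/m³.
Let θ = 39° be the plate's angle to the horizontal; measure y along the incline from where the plane meets the free surface. Vertical depth h = y·sinθ with sinθ = 0.629320.
The centroid of a semicircle lies 4r/(3π) = 0.679061 m from the diameter, here below the top edge, so y_c = 1.6 + 0.679061 = 2.27906 m and h_c = 2.27906 × 0.629320 = 1.43426 m.
A = πr²/2 = π × 1.6²/2 = 4.02124 m².
Resultant F = γ·h_c·A = 13.08654 × 1.43426 × 4.02124 = 75.4767 kN.
I_c = (π/8 − 8/(9π))·r⁴ = 0.109757 × 1.6⁴ = 0.719303 m⁴.
Centre of pressure: y_p = y_c + I_c/(y_c·A) = 2.27906 + 0.719303/(2.27906 × 4.02124) = 2.27906 + 0.0784867 = 2.35755 m along the plane.
The resultant acts 0.679061 + 0.0784867 = 0.757548 m (along the plate) below the hinge at the top edge, so the moment about the hinge is M = F × 0.757548 = 75.4767 × 0.757548 = 57.1772 kN·m.

M ≈ 57.2 kN·m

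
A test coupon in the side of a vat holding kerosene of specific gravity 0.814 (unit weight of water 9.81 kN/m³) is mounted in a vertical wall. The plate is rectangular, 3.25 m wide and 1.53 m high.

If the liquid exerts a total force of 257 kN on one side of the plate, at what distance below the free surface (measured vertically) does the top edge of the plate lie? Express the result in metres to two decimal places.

γ = 0.814 × 9.81 = 7.98534 kN/m³.
A = 3.25 × 1.53 = 4.9725 m².
From F = γ·h_c·A, the centroid depth is h_c = 257/(7.98534 × 4.9725) = 6.47239 m.
The centroid lies 1.53/2 = 0.765 m below the top edge, so the top edge sits at h_top = 6.47239 − 0.765 = 5.70739 m below the surface.

d_top ≈ 5.71 m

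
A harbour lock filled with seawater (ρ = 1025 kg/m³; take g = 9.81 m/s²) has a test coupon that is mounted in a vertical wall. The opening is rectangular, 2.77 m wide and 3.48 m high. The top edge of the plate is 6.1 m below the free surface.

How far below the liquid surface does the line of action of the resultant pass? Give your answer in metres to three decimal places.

h_p = 7.969 m

γ = ρg = 1025 × 9.81 / 1000 = 10.05525 kN/m³.
The centroid lies 3.48/2 = 1.74 m below the top edge, so the centroid depth is h_c = 6.1 + 1.74 = 7.84 m.
A = 2.77 × 3.48 = 9.6396 m².
Resultant F = γ·h_c·A = 10.05525 × 7.84 × 9.6396 = 759.92 kN.
I_c = b·h³/12 = 2.77 × 3.48³/12 = 9.72828 m⁴.
Centre of pressure: y_p = y_c + I_c/(y_c·A) = 7.84 + 9.72828/(7.84 × 9.6396) = 7.84 + 0.128724 = 7.96872 m along the plane.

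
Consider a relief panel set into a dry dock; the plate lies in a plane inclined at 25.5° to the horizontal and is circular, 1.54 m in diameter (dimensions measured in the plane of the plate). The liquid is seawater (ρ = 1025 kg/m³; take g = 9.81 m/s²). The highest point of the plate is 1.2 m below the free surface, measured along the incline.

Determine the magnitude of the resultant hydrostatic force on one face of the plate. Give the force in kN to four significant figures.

F ≈ 15.88 kN

γ = ρg = 1025 × 9.81 / 1000 = 10.05525 kN/m³.
Let θ = 25.5° be the plate's angle to the horizontal; measure y along the incline from where the plane meets the free surface. Vertical depth h = y·sinθ with sinθ = 0.430511.
The centroid is at the centre, 0.77 m below the top of the plate, so y_c = 1.2 + 0.77 = 1.97 m and h_c = 1.97 × 0.430511 = 0.848107 m.
A = π(0.77)² = 1.86265 m².
Resultant F = γ·h_c·A = 10.05525 × 0.848107 × 1.86265 = 15.8845 kN.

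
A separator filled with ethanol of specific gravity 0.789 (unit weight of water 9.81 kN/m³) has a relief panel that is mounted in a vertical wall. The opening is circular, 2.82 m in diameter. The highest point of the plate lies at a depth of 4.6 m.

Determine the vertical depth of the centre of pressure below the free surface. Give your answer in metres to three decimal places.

h_p = 6.093 m

γ = 0.789 × 9.81 = 7.74009 kN/m³.
The centroid is at the centre, 1.41 m below the top of the plate, so the centroid depth is h_c = 4.6 + 1.41 = 6.01 m.
A = π(1.41)² = 6.2458 m².
Resultant F = γ·h_c·A = 7.74009 × 6.01 × 6.2458 = 290.542 kN.
I_c = πr⁴/4 = π × 1.41⁴/4 = 3.10432 m⁴.
Centre of pressure: y_p = y_c + I_c/(y_c·A) = 6.01 + 3.10432/(6.01 × 6.2458) = 6.01 + 0.0826997 = 6.0927 m along the plane.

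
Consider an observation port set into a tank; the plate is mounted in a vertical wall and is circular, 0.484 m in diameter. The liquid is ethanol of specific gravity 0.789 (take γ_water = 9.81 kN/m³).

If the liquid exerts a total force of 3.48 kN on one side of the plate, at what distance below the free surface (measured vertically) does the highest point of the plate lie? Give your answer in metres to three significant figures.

γ = 0.789 × 9.81 = 7.74009 kN/m³.
A = π(0.242)² = 0.183984 m².
From F = γ·h_c·A, the centroid depth is h_c = 3.48/(7.74009 × 0.183984) = 2.44373 m.
The centroid is at the centre, 0.242 m below the top of the plate, so the highest point sits at h_top = 2.44373 − 0.242 = 2.20173 m below the surface.

d_top ≈ 2.20 m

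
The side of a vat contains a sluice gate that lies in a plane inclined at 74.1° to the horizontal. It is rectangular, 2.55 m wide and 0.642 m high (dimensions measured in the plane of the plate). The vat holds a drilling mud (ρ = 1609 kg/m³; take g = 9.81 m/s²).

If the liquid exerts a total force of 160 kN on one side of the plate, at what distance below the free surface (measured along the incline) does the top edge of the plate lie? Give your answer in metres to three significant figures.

y_top ≈ 6.12 m

γ = ρg = 1609 × 9.81 / 1000 = 15.78429 kN/m³.
A = 2.55 × 0.642 = 1.6371 m².
From F = γ·h_c·A, the centroid depth is h_c = 160/(15.78429 × 1.6371) = 6.19184 m.
Let θ = 74.1° be the plate's angle to the horizontal; measure y along the incline from where the plane meets the free surface. Vertical depth h = y·sinθ with sinθ = 0.961741.
Along the incline, y_c = h_c/sinθ = 6.19184/0.961741 = 6.43816 m.
The centroid lies 0.642/2 = 0.321 m below the top edge, so the top edge sits at y_top = 6.43816 − 0.321 = 6.11716 m along the incline.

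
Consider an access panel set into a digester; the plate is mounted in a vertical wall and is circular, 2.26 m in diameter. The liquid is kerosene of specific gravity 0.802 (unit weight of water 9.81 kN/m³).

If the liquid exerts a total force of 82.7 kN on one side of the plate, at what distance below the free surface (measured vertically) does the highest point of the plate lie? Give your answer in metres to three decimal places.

γ = 0.802 × 9.81 = 7.86762 kN/m³.
A = π(1.13)² = 4.0115 m².
From F = γ·h_c·A, the centroid depth is h_c = 82.7/(7.86762 × 4.0115) = 2.62033 m.
The centroid is at the centre, 1.13 m below the top of the plate, so the highest point sits at h_top = 2.62033 − 1.13 = 1.49033 m below the surface.

d_top ≈ 1.490 m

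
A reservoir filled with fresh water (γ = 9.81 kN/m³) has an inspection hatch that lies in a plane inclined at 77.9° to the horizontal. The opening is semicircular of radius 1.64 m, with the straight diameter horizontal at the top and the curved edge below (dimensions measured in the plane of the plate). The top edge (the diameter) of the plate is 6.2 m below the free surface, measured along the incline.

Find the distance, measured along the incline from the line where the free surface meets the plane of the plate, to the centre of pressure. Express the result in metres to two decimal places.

y_p = 6.92 m

γ = 9.81 kN/m³.
Let θ = 77.9° be the plate's angle to the horizontal; measure y along the incline from where the plane meets the free surface. Vertical depth h = y·sinθ with sinθ = 0.977783.
The centroid of a semicircle lies 4r/(3π) = 0.696038 m from the diameter, here below the top edge, so y_c = 6.2 + 0.696038 = 6.89604 m and h_c = 6.89604 × 0.977783 = 6.74283 m.
A = πr²/2 = π × 1.64²/2 = 4.22481 m².
Resultant F = γ·h_c·A = 9.81 × 6.74283 × 4.22481 = 279.459 kN.
I_c = (π/8 − 8/(9π))·r⁴ = 0.109757 × 1.64⁴ = 0.793976 m⁴.
Centre of pressure: y_p = y_c + I_c/(y_c·A) = 6.89604 + 0.793976/(6.89604 × 4.22481) = 6.89604 + 0.0272521 = 6.92329 m along the plane.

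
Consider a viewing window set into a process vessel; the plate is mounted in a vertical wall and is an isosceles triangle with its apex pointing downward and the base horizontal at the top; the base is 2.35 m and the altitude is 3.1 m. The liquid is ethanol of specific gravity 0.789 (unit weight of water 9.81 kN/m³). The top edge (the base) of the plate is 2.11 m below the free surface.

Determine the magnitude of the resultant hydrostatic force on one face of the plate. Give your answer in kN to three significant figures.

F ≈ 88.6 kN

γ = 0.789 × 9.81 = 7.74009 kN/m³.
With the apex down, the centroid sits h/3 = 3.1/3 = 1.03333 m below the base (the top edge), so the centroid depth is h_c = 2.11 + 1.03333 = 3.14333 m.
A = ½ × 2.35 × 3.1 = 3.6425 m².
Resultant F = γ·h_c·A = 7.74009 × 3.14333 × 3.6425 = 88.6208 kN.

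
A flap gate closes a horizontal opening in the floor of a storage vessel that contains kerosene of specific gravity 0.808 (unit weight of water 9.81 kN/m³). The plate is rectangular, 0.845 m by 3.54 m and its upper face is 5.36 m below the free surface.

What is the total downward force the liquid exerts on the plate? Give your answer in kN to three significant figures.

γ = 0.808 × 9.81 = 7.92648 kN/m³.
The plate is horizontal, so pressure is uniform at p = γ·h = 7.92648 × 5.36 = 42.4859 kN/m².
A = 0.845 × 3.54 = 2.9913 m².
F = p·A = 42.4859 × 2.9913 = 127.088 kN.

F ≈ 127 kN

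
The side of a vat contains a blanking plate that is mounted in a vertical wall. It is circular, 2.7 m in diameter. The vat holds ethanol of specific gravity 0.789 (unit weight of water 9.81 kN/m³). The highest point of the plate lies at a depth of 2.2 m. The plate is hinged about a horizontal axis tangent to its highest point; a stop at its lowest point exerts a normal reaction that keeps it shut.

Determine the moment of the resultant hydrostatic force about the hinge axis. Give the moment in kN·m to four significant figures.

γ = 0.789 × 9.81 = 7.74009 kN/m³.
The centroid is at the centre, 1.35 m below the top of the plate, so the centroid depth is h_c = 2.2 + 1.35 = 3.55 m.
A = π(1.35)² = 5.72555 m².
Resultant F = γ·h_c·A = 7.74009 × 3.55 × 5.72555 = 157.323 kN.
I_c = πr⁴/4 = π × 1.35⁴/4 = 2.6087 m⁴.
Centre of pressure: y_p = y_c + I_c/(y_c·A) = 3.55 + 2.6087/(3.55 × 5.72555) = 3.55 + 0.128345 = 3.67834 m along the plane.
The resultant acts 1.35 + 0.128345 = 1.47835 m (along the plate) below the hinge at the top edge, so the moment about the hinge is M = F × 1.47835 = 157.323 × 1.47835 = 232.578 kN·m.

M ≈ 232.6 kN·m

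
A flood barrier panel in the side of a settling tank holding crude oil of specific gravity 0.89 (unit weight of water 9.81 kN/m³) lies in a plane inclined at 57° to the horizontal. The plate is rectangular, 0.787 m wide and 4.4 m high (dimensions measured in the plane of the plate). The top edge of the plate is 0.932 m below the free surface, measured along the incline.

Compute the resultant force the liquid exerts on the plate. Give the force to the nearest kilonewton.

F ≈ 79 kN

γ = 0.89 × 9.81 = 8.7309 kN/m³.
Let θ = 57° be the plate's angle to the horizontal; measure y along the incline from where the plane meets the free surface. Vertical depth h = y·sinθ with sinθ = 0.838671.
The centroid lies 4.4/2 = 2.2 m below the top edge, so y_c = 0.932 + 2.2 = 3.132 m and h_c = 3.132 × 0.838671 = 2.62672 m.
A = 0.787 × 4.4 = 3.4628 m².
Resultant F = γ·h_c·A = 8.7309 × 2.62672 × 3.4628 = 79.4146 kN.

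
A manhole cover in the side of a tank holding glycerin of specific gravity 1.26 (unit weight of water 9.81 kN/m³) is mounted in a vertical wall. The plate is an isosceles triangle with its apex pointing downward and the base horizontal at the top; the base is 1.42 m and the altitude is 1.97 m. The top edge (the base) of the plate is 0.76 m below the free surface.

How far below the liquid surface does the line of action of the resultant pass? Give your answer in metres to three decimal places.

γ = 1.26 × 9.81 = 12.3606 kN/m³.
With the apex down, the centroid sits h/3 = 1.97/3 = 0.656667 m below the base (the top edge), so the centroid depth is h_c = 0.76 + 0.656667 = 1.41667 m.
A = ½ × 1.42 × 1.97 = 1.3987 m².
Resultant F = γ·h_c·A = 12.3606 × 1.41667 × 1.3987 = 24.4925 kN.
I_c = b·h³/36 = 1.42 × 1.97³/36 = 0.301567 m⁴.
Centre of pressure: y_p = y_c + I_c/(y_c·A) = 1.41667 + 0.301567/(1.41667 × 1.3987) = 1.41667 + 0.152192 = 1.56886 m along the plane.

h_p = 1.569 m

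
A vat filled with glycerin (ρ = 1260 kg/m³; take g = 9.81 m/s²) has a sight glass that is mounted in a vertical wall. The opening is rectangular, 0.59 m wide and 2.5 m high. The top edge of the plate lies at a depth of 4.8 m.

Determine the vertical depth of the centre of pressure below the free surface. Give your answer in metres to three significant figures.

h_p = 6.14 m

γ = ρg = 1260 × 9.81 / 1000 = 12.3606 kN/m³.
The centroid lies 2.5/2 = 1.25 m below the top edge, so the centroid depth is h_c = 4.8 + 1.25 = 6.05 m.
A = 0.59 × 2.5 = 1.475 m².
Resultant F = γ·h_c·A = 12.3606 × 6.05 × 1.475 = 110.303 kN.
I_c = b·h³/12 = 0.59 × 2.5³/12 = 0.768229 m⁴.
Centre of pressure: y_p = y_c + I_c/(y_c·A) = 6.05 + 0.768229/(6.05 × 1.475) = 6.05 + 0.0860881 = 6.13609 m along the plane.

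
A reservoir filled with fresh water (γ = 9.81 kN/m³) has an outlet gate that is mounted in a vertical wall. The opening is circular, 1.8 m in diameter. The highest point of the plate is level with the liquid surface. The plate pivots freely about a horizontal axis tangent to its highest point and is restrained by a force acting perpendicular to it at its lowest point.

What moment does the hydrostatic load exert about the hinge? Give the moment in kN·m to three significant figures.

M ≈ 25.3 kN·m

γ = 9.81 kN/m³.
The centroid is at the centre, 0.9 m below the top of the plate, so the centroid depth is h_c = 0.9 m.
A = π(0.9)² = 2.54469 m².
Resultant F = γ·h_c·A = 9.81 × 0.9 × 2.54469 = 22.4671 kN.
I_c = πr⁴/4 = π × 0.9⁴/4 = 0.5153 m⁴.
Centre of pressure: y_p = y_c + I_c/(y_c·A) = 0.9 + 0.5153/(0.9 × 2.54469) = 0.9 + 0.225 = 1.125 m along the plane.
The resultant acts 0.9 + 0.225 = 1.125 m (along the plate) below the hinge at the top edge, so the moment about the hinge is M = F × 1.125 = 22.4671 × 1.125 = 25.2755 kN·m.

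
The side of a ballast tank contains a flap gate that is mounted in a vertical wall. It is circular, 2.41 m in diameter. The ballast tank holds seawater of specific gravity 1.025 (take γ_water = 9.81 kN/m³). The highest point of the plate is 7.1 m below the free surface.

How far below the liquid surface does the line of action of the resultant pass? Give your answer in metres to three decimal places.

h_p = 8.349 m

γ = 1.025 × 9.81 = 10.05525 kN/m³.
The centroid is at the centre, 1.205 m below the top of the plate, so the centroid depth is h_c = 7.1 + 1.205 = 8.305 m.
A = π(1.205)² = 4.56167 m².
Resultant F = γ·h_c·A = 10.05525 × 8.305 × 4.56167 = 380.94 kN.
I_c = πr⁴/4 = π × 1.205⁴/4 = 1.65592 m⁴.
Centre of pressure: y_p = y_c + I_c/(y_c·A) = 8.305 + 1.65592/(8.305 × 4.56167) = 8.305 + 0.0437095 = 8.34871 m along the plane.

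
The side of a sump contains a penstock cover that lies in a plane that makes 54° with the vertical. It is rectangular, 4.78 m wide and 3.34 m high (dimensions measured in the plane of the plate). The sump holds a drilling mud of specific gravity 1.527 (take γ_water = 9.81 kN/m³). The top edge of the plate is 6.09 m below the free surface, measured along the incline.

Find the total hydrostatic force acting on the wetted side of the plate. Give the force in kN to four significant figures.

γ = 1.527 × 9.81 = 14.97987 kN/m³.
The plate makes 54° with the vertical, i.e. θ = 90° − 54° = 36° to the horizontal. Measuring y along the incline from the free-surface line, vertical depth h = y·sinθ with sinθ = 0.587785.
The centroid lies 3.34/2 = 1.67 m below the top edge, so y_c = 6.09 + 1.67 = 7.76 m and h_c = 7.76 × 0.587785 = 4.56121 m.
A = 4.78 × 3.34 = 15.9652 m².
Resultant F = γ·h_c·A = 14.97987 × 4.56121 × 15.9652 = 1090.84 kN.

F ≈ 1091 kN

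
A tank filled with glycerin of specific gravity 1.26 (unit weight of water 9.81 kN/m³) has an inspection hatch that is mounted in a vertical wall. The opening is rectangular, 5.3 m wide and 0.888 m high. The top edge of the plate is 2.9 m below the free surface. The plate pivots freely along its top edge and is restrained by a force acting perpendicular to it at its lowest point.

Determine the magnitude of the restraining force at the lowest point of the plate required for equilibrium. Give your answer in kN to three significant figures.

γ = 1.26 × 9.81 = 12.3606 kN/m³.
The centroid lies 0.888/2 = 0.444 m below the top edge, so the centroid depth is h_c = 2.9 + 0.444 = 3.344 m.
A = 5.3 × 0.888 = 4.7064 m².
Resultant F = γ·h_c·A = 12.3606 × 3.344 × 4.7064 = 194.534 kN.
I_c = b·h³/12 = 5.3 × 0.888³/12 = 0.309267 m⁴.
Centre of pressure: y_p = y_c + I_c/(y_c·A) = 3.344 + 0.309267/(3.344 × 4.7064) = 3.344 + 0.0196507 = 3.36365 m along the plane.
The resultant acts 0.444 + 0.0196507 = 0.463651 m (along the plate) below the hinge at the top edge, so the moment about the hinge is M = F × 0.463651 = 194.534 × 0.463651 = 90.1959 kN·m.
A normal force at the bottom, 0.888 m from the hinge, must supply this moment: P = 90.1959/0.888 = 101.572 kN.

P ≈ 102 kN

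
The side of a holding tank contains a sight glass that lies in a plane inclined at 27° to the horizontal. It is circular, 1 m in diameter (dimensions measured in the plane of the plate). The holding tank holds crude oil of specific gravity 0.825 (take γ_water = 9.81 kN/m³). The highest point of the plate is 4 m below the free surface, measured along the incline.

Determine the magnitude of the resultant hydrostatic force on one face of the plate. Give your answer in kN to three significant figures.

γ = 0.825 × 9.81 = 8.09325 kN/m³.
Let θ = 27° be the plate's angle to the horizontal; measure y along the incline from where the plane meets the free surface. Vertical depth h = y·sinθ with sinθ = 0.453990.
The centroid is at the centre, 0.5 m below the top of the plate, so y_c = 4 + 0.5 = 4.5 m and h_c = 4.5 × 0.453990 = 2.04296 m.
A = π(0.5)² = 0.785398 m².
Resultant F = γ·h_c·A = 8.09325 × 2.04296 × 0.785398 = 12.9859 kN.

F ≈ 13.0 kN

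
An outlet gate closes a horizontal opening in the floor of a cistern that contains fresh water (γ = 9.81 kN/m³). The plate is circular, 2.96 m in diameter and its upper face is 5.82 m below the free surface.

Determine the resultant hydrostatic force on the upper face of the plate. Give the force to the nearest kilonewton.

F ≈ 393 kN

γ = 9.81 kN/m³.
The plate is horizontal, so pressure is uniform at p = γ·h = 9.81 × 5.82 = 57.0942 kN/m².
A = π(1.48)² = 6.88134 m².
F = p·A = 57.0942 × 6.88134 = 392.885 kN.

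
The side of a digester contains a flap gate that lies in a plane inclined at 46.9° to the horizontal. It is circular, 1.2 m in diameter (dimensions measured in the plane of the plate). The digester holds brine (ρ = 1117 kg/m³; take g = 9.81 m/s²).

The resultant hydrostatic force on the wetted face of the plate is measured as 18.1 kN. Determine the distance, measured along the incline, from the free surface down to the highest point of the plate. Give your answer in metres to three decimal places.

y_top ≈ 1.400 m

γ = ρg = 1117 × 9.81 / 1000 = 10.95777 kN/m³.
A = π(0.6)² = 1.13097 m².
From F = γ·h_c·A, the centroid depth is h_c = 18.1/(10.95777 × 1.13097) = 1.46051 m.
Let θ = 46.9° be the plate's angle to the horizontal; measure y along the incline from where the plane meets the free surface. Vertical depth h = y·sinθ with sinθ = 0.730162.
Along the incline, y_c = h_c/sinθ = 1.46051/0.730162 = 2.00025 m.
The centroid is at the centre, 0.6 m below the top of the plate, so the highest point sits at y_top = 2.00025 − 0.6 = 1.40025 m along the incline.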